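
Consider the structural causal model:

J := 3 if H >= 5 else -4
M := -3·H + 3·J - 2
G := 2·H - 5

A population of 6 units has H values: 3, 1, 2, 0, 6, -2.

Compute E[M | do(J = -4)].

-19

Under do(J=-4), J's equation is replaced by J=-4 for every unit. Per-unit M: -23, -17, -20, -14, -32, -8. Mean = -19.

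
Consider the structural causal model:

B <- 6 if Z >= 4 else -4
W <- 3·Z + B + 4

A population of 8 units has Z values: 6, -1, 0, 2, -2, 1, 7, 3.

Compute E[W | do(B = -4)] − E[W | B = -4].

4.5

The intervention sets B=-4 in all 8 units regardless of Z. Recomputing W per unit gives 18, -3, 0, 6, -6, 3, 21, 9; average 6.
Conditioning on B=-4 selects the 6 unit(s) with Z ∈ {-1, 0, 2, -2, 1, 3}. Their W values: -3, 0, 6, -6, 3, 9. Mean = 1.5.
Difference = 6 − 1.5 = 4.5.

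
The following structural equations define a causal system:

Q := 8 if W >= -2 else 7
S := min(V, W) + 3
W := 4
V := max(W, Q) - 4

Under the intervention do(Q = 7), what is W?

Under do(Q=7), the mechanism Q := 8 if W >= -2 else 7 is discarded; Q is fixed at 7.
W is not downstream of the intervention, so its value is determined by the original equations.

4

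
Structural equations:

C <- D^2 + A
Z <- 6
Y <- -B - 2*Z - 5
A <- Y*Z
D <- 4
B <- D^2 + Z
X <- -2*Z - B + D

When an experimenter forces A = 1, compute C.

Under do(A=1), the mechanism A <- Y*Z is discarded; A is fixed at 1.
C = D^2 + A  [with D=4, A=1]  = 17

17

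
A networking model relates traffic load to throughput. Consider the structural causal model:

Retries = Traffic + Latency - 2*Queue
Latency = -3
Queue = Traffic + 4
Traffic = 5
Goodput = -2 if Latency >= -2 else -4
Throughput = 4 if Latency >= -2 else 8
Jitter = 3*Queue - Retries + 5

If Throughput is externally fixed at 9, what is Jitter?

48

do(Throughput=9) replaces the equation Throughput = 4 if Latency >= -2 else 8 with the constant Throughput = 9.
Since Jitter is not a descendant of the intervened variable, it is unaffected.
Queue = Traffic + 4  [with Traffic=5]  = 9
Retries = Traffic + Latency - 2*Queue  [with Traffic=5, Latency=-3, Queue=9]  = -16
Jitter = 3*Queue - Retries + 5  [with Queue=9, Retries=-16]  = 48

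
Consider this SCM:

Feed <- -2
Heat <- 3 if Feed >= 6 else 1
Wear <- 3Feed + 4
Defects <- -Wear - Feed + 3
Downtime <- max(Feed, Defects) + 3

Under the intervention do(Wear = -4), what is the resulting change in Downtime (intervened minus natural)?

do(Wear=-4) replaces the equation Wear <- 3Feed + 4 with the constant Wear = -4.
Defects = -Wear - Feed + 3  [with Wear=-4, Feed=-2]  = 9
Downtime = max(Feed, Defects) + 3  [with Feed=-2, Defects=9]  = 12
Without intervention: Wear = 3Feed + 4  [with Feed=-2]  = -2; Defects = -Wear - Feed + 3  [with Wear=-2, Feed=-2]  = 7; Downtime = max(Feed, Defects) + 3  [with Feed=-2, Defects=7]  = 10.
Change = 12 − 10 = 2.

2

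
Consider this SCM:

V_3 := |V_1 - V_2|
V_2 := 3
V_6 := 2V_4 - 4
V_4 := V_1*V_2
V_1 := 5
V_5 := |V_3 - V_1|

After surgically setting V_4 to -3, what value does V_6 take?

-10

Under do(V_4=-3), the mechanism V_4 := V_1*V_2 is discarded; V_4 is fixed at -3.
V_6 = 2V_4 - 4  [with V_4=-3]  = -10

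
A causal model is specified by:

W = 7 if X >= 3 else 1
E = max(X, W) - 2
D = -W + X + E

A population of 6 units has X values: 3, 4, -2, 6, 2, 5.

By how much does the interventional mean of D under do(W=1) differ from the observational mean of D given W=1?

do(W=1) breaks W's dependence on X. With W=1 fixed, D across the units is 3, 5, -4, 9, 1, 7, mean 3.5.
Conditioning on W=1 selects the 2 unit(s) with X ∈ {-2, 2}. Their D values: -4, 1. Mean = -1.5.
Difference = 3.5 − (-1.5) = 5.

5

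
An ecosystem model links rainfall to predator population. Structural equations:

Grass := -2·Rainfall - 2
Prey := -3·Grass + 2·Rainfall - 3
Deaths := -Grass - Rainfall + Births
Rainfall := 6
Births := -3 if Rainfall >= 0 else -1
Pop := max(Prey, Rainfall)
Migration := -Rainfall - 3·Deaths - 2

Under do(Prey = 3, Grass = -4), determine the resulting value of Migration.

7

Setting Prey = 3, Grass = -4 by intervention discards those variables' equations.
Births = -3 if Rainfall >= 0 else -1  [with Rainfall=6]  = -3
Deaths = -Grass - Rainfall + Births  [with Grass=-4, Rainfall=6, Births=-3]  = -5
Migration = -Rainfall - 3·Deaths - 2  [with Rainfall=6, Deaths=-5]  = 7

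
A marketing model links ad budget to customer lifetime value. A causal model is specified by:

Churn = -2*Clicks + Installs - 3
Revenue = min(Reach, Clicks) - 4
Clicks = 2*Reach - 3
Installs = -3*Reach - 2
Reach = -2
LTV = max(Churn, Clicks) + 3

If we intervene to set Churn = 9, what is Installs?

Under do(Churn=9), the mechanism Churn = -2*Clicks + Installs - 3 is discarded; Churn is fixed at 9.
Since Installs is not a descendant of the intervened variable, it is unaffected.
Installs = -3*Reach - 2  [with Reach=-2]  = 4

4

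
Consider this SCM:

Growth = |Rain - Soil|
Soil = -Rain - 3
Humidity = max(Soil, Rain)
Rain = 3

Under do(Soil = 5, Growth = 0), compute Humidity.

Setting Soil = 5, Growth = 0 by intervention discards those variables' equations.
Humidity = max(Soil, Rain)  [with Soil=5, Rain=3]  = 5

5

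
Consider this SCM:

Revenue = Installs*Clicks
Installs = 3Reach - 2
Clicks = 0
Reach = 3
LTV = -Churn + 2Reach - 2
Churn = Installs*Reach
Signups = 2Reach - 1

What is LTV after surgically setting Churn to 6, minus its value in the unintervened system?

15

Under do(Churn=6), the mechanism Churn = Installs*Reach is discarded; Churn is fixed at 6.
LTV = -Churn + 2Reach - 2  [with Churn=6, Reach=3]  = -2
Without intervention: Installs = 3Reach - 2  [with Reach=3]  = 7; Churn = Installs*Reach  [with Installs=7, Reach=3]  = 21; LTV = -Churn + 2Reach - 2  [with Churn=21, Reach=3]  = -17.
Change = -2 − (-17) = 15.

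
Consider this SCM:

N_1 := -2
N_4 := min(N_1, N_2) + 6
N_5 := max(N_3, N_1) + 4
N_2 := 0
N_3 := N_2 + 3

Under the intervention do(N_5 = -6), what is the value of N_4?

4

The intervention breaks the incoming arrows to N_5: N_5 := max(N_3, N_1) + 4 no longer applies, and N_5 = -6.
Since N_4 is not a descendant of the intervened variable, it is unaffected.
N_4 = min(N_1, N_2) + 6  [with N_1=-2, N_2=0]  = 4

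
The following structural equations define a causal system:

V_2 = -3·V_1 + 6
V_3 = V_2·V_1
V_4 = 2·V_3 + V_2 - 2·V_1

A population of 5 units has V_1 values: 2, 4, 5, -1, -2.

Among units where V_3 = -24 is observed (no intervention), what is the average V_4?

Observing V_3=-24 restricts to units where V_3's equation naturally yields -24: V_1 ∈ {4, -2}. In that subpopulation V_4 = -62, -32, mean -47.

-47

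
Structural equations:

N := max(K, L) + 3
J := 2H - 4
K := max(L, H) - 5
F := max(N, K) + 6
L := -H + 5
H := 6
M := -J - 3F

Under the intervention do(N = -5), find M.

-29

The intervention breaks the incoming arrows to N: N := max(K, L) + 3 no longer applies, and N = -5.
L = -H + 5  [with H=6]  = -1
K = max(L, H) - 5  [with L=-1, H=6]  = 1
J = 2H - 4  [with H=6]  = 8
F = max(N, K) + 6  [with N=-5, K=1]  = 7
M = -J - 3F  [with J=8, F=7]  = -29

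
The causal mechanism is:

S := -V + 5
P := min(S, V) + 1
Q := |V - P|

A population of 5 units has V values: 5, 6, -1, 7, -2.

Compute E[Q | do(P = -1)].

4.4

Every unit gets P=-1 under the intervention. Q values become 6, 7, 0, 8, 1; E[Q|do(P=-1)] = 4.4.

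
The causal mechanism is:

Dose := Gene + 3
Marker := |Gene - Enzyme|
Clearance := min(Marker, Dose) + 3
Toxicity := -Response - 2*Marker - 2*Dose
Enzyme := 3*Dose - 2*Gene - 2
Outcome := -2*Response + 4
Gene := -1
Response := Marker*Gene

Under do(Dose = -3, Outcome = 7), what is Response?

-8

Under do(Dose = -3, Outcome = 7), each intervened variable's structural equation is replaced by its fixed value.
Enzyme = 3*Dose - 2*Gene - 2  [with Dose=-3, Gene=-1]  = -9
Marker = |Gene - Enzyme|  [with Gene=-1, Enzyme=-9]  = 8
Response = Marker*Gene  [with Marker=8, Gene=-1]  = -8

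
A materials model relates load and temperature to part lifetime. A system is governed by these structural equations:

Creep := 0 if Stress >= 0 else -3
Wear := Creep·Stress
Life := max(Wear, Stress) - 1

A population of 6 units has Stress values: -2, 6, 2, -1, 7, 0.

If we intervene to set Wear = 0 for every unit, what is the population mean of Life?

1.5

Every unit gets Wear=0 under the intervention. Life values become -1, 5, 1, -1, 6, -1; E[Life|do(Wear=0)] = 1.5.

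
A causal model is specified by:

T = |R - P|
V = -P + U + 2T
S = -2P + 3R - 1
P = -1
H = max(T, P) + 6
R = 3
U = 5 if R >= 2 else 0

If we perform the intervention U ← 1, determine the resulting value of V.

10

The intervention breaks the incoming arrows to U: U = 5 if R >= 2 else 0 no longer applies, and U = 1.
T = |R - P|  [with R=3, P=-1]  = 4
V = -P + U + 2T  [with P=-1, U=1, T=4]  = 10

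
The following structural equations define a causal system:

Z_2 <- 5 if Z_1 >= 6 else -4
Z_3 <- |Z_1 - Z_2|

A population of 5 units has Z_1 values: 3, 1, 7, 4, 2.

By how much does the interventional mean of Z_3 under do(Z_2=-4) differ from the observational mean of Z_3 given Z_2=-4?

The intervention sets Z_2=-4 in all 5 units regardless of Z_1. Recomputing Z_3 per unit gives 7, 5, 11, 8, 6; average 7.4.
Observing Z_2=-4 restricts to units where Z_2's equation naturally yields -4: Z_1 ∈ {3, 1, 4, 2}. In that subpopulation Z_3 = 7, 5, 8, 6, mean 6.5.
Difference = 7.4 − 6.5 = 0.9.

0.9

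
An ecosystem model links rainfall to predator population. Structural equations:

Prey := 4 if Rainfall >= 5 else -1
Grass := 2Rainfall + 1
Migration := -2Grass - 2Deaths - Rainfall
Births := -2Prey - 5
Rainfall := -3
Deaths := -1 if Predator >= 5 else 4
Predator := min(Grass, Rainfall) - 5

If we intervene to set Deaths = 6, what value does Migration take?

Intervening sets Deaths = 6 and removes its equation (Deaths := -1 if Predator >= 5 else 4).
Grass = 2Rainfall + 1  [with Rainfall=-3]  = -5
Migration = -2Grass - 2Deaths - Rainfall  [with Grass=-5, Deaths=6, Rainfall=-3]  = 1

1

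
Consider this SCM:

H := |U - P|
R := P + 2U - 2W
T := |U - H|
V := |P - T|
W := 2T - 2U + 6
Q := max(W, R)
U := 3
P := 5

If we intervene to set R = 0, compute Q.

Intervening sets R = 0 and removes its equation (R := P + 2U - 2W).
H = |U - P|  [with U=3, P=5]  = 2
T = |U - H|  [with U=3, H=2]  = 1
W = 2T - 2U + 6  [with T=1, U=3]  = 2
Q = max(W, R)  [with W=2, R=0]  = 2

2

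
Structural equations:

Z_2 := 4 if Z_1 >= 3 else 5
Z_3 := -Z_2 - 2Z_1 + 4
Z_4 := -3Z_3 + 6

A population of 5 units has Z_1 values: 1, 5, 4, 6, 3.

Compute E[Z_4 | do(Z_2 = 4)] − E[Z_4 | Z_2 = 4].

Under do(Z_2=4), Z_2's equation is replaced by Z_2=4 for every unit. Per-unit Z_4: 12, 36, 30, 42, 24. Mean = 28.8.
Observing Z_2=4 restricts to units where Z_2's equation naturally yields 4: Z_1 ∈ {5, 4, 6, 3}. In that subpopulation Z_4 = 36, 30, 42, 24, mean 33.
Difference = 28.8 − 33 = -4.2.

-4.2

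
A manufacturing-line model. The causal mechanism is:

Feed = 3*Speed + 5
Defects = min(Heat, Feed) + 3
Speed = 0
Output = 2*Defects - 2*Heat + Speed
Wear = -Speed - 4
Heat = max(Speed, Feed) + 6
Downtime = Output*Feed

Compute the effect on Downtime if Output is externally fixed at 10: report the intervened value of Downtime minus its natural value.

Intervening sets Output = 10 and removes its equation (Output = 2*Defects - 2*Heat + Speed).
Feed = 3*Speed + 5  [with Speed=0]  = 5
Downtime = Output*Feed  [with Output=10, Feed=5]  = 50
Without intervention: Feed = 3*Speed + 5  [with Speed=0]  = 5; Heat = max(Speed, Feed) + 6  [with Speed=0, Feed=5]  = 11; Defects = min(Heat, Feed) + 3  [with Heat=11, Feed=5]  = 8; Output = 2*Defects - 2*Heat + Speed  [with Defects=8, Heat=11, Speed=0]  = -6; Downtime = Output*Feed  [with Output=-6, Feed=5]  = -30.
Change = 50 − (-30) = 80.

80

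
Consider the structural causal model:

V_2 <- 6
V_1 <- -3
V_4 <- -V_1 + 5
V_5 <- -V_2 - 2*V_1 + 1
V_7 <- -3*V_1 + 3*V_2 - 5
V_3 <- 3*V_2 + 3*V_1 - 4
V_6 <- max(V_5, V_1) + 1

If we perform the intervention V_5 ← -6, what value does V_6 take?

-2

The intervention breaks the incoming arrows to V_5: V_5 <- -V_2 - 2*V_1 + 1 no longer applies, and V_5 = -6.
V_6 = max(V_5, V_1) + 1  [with V_5=-6, V_1=-3]  = -2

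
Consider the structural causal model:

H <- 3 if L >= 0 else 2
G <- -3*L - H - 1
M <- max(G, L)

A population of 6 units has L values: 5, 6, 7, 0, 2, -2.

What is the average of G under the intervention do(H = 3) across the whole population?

-13

Under do(H=3), H's equation is replaced by H=3 for every unit. Per-unit G: -19, -22, -25, -4, -10, 2. Mean = -13.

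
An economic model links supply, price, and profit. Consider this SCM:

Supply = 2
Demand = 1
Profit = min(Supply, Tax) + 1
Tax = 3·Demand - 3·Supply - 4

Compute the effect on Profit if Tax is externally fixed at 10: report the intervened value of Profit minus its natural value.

The intervention breaks the incoming arrows to Tax: Tax = 3·Demand - 3·Supply - 4 no longer applies, and Tax = 10.
Profit = min(Supply, Tax) + 1  [with Supply=2, Tax=10]  = 3
Without intervention: Tax = 3·Demand - 3·Supply - 4  [with Demand=1, Supply=2]  = -7; Profit = min(Supply, Tax) + 1  [with Supply=2, Tax=-7]  = -6.
Change = 3 − (-6) = 9.

9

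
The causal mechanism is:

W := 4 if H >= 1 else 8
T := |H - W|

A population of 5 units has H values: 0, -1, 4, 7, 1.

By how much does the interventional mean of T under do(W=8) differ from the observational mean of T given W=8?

Under do(W=8), W's equation is replaced by W=8 for every unit. Per-unit T: 8, 9, 4, 1, 7. Mean = 5.8.
Observing W=8 restricts to units where W's equation naturally yields 8: H ∈ {0, -1}. In that subpopulation T = 8, 9, mean 8.5.
Difference = 5.8 − 8.5 = -2.7.

-2.7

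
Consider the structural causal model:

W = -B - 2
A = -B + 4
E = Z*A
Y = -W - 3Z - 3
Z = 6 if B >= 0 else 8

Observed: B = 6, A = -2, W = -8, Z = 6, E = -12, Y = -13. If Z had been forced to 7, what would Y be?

Under do(Z=7), the mechanism Z = 6 if B >= 0 else 8 is discarded; Z is fixed at 7.
W = -B - 2  [with B=6]  = -8
Y = -W - 3Z - 3  [with W=-8, Z=7]  = -16

-16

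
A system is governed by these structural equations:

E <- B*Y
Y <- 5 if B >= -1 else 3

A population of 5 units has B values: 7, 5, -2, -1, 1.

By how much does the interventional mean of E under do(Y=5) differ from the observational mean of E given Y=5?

-5

Every unit gets Y=5 under the intervention. E values become 35, 25, -10, -5, 5; E[E|do(Y=5)] = 10.
Conditioning on Y=5 selects the 4 unit(s) with B ∈ {7, 5, -1, 1}. Their E values: 35, 25, -5, 5. Mean = 15.
Difference = 10 − 15 = -5.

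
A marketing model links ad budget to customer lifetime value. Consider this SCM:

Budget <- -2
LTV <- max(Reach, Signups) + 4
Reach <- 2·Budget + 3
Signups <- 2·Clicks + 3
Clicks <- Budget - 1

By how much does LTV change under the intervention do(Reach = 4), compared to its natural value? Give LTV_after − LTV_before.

5

do(Reach=4) replaces the equation Reach <- 2·Budget + 3 with the constant Reach = 4.
Clicks = Budget - 1  [with Budget=-2]  = -3
Signups = 2·Clicks + 3  [with Clicks=-3]  = -3
LTV = max(Reach, Signups) + 4  [with Reach=4, Signups=-3]  = 8
Without intervention: Reach = 2·Budget + 3  [with Budget=-2]  = -1; Clicks = Budget - 1  [with Budget=-2]  = -3; Signups = 2·Clicks + 3  [with Clicks=-3]  = -3; LTV = max(Reach, Signups) + 4  [with Reach=-1, Signups=-3]  = 3.
Change = 8 − 3 = 5.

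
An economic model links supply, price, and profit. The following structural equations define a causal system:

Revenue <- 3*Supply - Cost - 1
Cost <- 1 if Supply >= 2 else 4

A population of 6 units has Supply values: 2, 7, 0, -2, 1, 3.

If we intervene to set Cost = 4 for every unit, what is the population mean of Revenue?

The intervention sets Cost=4 in all 6 units regardless of Supply. Recomputing Revenue per unit gives 1, 16, -5, -11, -2, 4; average 0.5.

0.5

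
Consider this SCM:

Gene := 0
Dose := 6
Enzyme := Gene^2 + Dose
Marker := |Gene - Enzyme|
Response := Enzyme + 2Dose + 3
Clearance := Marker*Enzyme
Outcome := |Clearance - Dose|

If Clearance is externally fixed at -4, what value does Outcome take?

Intervening sets Clearance = -4 and removes its equation (Clearance := Marker*Enzyme).
Outcome = |Clearance - Dose|  [with Clearance=-4, Dose=6]  = 10

10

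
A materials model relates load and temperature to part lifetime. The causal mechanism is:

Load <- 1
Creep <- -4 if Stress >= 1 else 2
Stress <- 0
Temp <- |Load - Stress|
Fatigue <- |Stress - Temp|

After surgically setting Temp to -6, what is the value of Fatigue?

6

do(Temp=-6) replaces the equation Temp <- |Load - Stress| with the constant Temp = -6.
Fatigue = |Stress - Temp|  [with Stress=0, Temp=-6]  = 6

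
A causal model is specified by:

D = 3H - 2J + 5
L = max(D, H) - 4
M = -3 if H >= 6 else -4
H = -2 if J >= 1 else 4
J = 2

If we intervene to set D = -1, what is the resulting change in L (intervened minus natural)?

1

Intervening sets D = -1 and removes its equation (D = 3H - 2J + 5).
H = -2 if J >= 1 else 4  [with J=2]  = -2
L = max(D, H) - 4  [with D=-1, H=-2]  = -5
Without intervention: H = -2 if J >= 1 else 4  [with J=2]  = -2; D = 3H - 2J + 5  [with H=-2, J=2]  = -5; L = max(D, H) - 4  [with D=-5, H=-2]  = -6.
Change = -5 − (-6) = 1.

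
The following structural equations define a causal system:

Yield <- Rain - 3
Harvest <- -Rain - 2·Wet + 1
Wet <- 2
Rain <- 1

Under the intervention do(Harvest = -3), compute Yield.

-2

Under do(Harvest=-3), the mechanism Harvest <- -Rain - 2·Wet + 1 is discarded; Harvest is fixed at -3.
Since Yield is not a descendant of the intervened variable, it is unaffected.
Yield = Rain - 3  [with Rain=1]  = -2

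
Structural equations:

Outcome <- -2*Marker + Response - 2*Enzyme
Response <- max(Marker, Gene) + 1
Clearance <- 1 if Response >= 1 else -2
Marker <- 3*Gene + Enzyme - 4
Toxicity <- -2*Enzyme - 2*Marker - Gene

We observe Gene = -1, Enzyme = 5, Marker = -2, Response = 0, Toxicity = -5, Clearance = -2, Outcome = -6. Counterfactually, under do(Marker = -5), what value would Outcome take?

0

The intervention breaks the incoming arrows to Marker: Marker <- 3*Gene + Enzyme - 4 no longer applies, and Marker = -5.
Response = max(Marker, Gene) + 1  [with Marker=-5, Gene=-1]  = 0
Outcome = -2*Marker + Response - 2*Enzyme  [with Marker=-5, Response=0, Enzyme=5]  = 0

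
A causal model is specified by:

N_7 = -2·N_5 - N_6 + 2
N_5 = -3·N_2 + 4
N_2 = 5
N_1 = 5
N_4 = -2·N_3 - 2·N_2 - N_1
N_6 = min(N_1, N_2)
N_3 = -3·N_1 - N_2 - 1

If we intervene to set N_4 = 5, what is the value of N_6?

5

Under do(N_4=5), the mechanism N_4 = -2·N_3 - 2·N_2 - N_1 is discarded; N_4 is fixed at 5.
Since N_6 is not a descendant of the intervened variable, it is unaffected.
N_6 = min(N_1, N_2)  [with N_1=5, N_2=5]  = 5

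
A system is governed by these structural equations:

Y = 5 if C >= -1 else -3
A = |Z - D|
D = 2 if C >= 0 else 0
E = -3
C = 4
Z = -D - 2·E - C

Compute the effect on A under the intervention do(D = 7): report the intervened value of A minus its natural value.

10

do(D=7) replaces the equation D = 2 if C >= 0 else 0 with the constant D = 7.
Z = -D - 2·E - C  [with D=7, E=-3, C=4]  = -5
A = |Z - D|  [with Z=-5, D=7]  = 12
Without intervention: D = 2 if C >= 0 else 0  [with C=4]  = 2; Z = -D - 2·E - C  [with D=2, E=-3, C=4]  = 0; A = |Z - D|  [with Z=0, D=2]  = 2.
Change = 12 − 2 = 10.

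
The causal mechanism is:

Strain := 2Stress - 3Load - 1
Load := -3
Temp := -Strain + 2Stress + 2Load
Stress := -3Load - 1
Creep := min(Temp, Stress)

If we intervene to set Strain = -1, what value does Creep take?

do(Strain=-1) replaces the equation Strain := 2Stress - 3Load - 1 with the constant Strain = -1.
Stress = -3Load - 1  [with Load=-3]  = 8
Temp = -Strain + 2Stress + 2Load  [with Strain=-1, Stress=8, Load=-3]  = 11
Creep = min(Temp, Stress)  [with Temp=11, Stress=8]  = 8

8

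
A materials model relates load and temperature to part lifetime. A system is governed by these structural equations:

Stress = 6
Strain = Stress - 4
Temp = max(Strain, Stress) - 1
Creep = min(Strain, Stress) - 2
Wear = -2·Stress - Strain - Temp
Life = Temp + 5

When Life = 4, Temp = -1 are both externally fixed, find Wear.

Under do(Life = 4, Temp = -1), each intervened variable's structural equation is replaced by its fixed value.
Strain = Stress - 4  [with Stress=6]  = 2
Wear = -2·Stress - Strain - Temp  [with Stress=6, Strain=2, Temp=-1]  = -13

-13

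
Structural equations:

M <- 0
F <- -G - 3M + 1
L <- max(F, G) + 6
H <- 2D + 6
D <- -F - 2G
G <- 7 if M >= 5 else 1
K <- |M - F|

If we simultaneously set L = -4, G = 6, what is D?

-7

Setting L = -4, G = 6 by intervention discards those variables' equations.
F = -G - 3M + 1  [with G=6, M=0]  = -5
D = -F - 2G  [with F=-5, G=6]  = -7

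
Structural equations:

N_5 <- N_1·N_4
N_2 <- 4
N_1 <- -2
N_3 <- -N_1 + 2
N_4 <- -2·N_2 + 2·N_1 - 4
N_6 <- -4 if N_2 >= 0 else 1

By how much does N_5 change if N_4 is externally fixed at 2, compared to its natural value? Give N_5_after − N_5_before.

-36

Intervening sets N_4 = 2 and removes its equation (N_4 <- -2·N_2 + 2·N_1 - 4).
N_5 = N_1·N_4  [with N_1=-2, N_4=2]  = -4
Without intervention: N_4 = -2·N_2 + 2·N_1 - 4  [with N_2=4, N_1=-2]  = -16; N_5 = N_1·N_4  [with N_1=-2, N_4=-16]  = 32.
Change = -4 − 32 = -36.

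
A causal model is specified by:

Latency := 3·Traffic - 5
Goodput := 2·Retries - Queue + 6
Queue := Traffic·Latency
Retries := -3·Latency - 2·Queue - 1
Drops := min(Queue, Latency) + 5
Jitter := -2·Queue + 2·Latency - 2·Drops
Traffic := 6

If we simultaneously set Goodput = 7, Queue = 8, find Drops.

13

The joint intervention fixes Goodput = 7, Queue = 8, removing each variable's own equation.
Latency = 3·Traffic - 5  [with Traffic=6]  = 13
Drops = min(Queue, Latency) + 5  [with Queue=8, Latency=13]  = 13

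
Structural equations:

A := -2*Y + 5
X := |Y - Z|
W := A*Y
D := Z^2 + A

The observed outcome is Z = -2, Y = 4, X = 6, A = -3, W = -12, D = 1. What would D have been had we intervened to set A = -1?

Under do(A=-1), the mechanism A := -2*Y + 5 is discarded; A is fixed at -1.
D = Z^2 + A  [with Z=-2, A=-1]  = 3

3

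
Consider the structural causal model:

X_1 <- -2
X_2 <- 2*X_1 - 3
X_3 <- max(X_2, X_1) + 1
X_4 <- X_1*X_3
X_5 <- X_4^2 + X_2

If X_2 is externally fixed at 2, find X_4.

-6

Under do(X_2=2), the mechanism X_2 <- 2*X_1 - 3 is discarded; X_2 is fixed at 2.
X_3 = max(X_2, X_1) + 1  [with X_2=2, X_1=-2]  = 3
X_4 = X_1*X_3  [with X_1=-2, X_3=3]  = -6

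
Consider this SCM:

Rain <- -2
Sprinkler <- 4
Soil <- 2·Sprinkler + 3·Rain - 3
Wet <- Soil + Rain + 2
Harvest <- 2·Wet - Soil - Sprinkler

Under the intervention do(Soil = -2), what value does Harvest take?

do(Soil=-2) replaces the equation Soil <- 2·Sprinkler + 3·Rain - 3 with the constant Soil = -2.
Wet = Soil + Rain + 2  [with Soil=-2, Rain=-2]  = -2
Harvest = 2·Wet - Soil - Sprinkler  [with Wet=-2, Soil=-2, Sprinkler=4]  = -6

-6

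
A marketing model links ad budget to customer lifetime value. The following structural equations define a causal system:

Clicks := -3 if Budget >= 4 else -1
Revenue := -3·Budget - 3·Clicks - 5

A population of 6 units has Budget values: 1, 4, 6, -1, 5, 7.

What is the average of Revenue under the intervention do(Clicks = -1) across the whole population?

The intervention sets Clicks=-1 in all 6 units regardless of Budget. Recomputing Revenue per unit gives -5, -14, -20, 1, -17, -23; average -13.

-13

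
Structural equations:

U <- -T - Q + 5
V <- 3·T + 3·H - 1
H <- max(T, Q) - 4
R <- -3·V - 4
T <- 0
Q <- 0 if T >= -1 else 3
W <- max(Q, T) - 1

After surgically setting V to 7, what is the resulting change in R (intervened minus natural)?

-60

Under do(V=7), the mechanism V <- 3·T + 3·H - 1 is discarded; V is fixed at 7.
R = -3·V - 4  [with V=7]  = -25
Without intervention: Q = 0 if T >= -1 else 3  [with T=0]  = 0; H = max(T, Q) - 4  [with T=0, Q=0]  = -4; V = 3·T + 3·H - 1  [with T=0, H=-4]  = -13; R = -3·V - 4  [with V=-13]  = 35.
Change = -25 − 35 = -60.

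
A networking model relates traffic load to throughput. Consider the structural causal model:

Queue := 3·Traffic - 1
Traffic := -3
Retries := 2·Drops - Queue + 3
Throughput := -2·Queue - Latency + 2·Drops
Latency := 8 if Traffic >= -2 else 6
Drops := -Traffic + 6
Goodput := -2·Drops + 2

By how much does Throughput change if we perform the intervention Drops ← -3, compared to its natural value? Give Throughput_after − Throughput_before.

Under do(Drops=-3), the mechanism Drops := -Traffic + 6 is discarded; Drops is fixed at -3.
Latency = 8 if Traffic >= -2 else 6  [with Traffic=-3]  = 6
Queue = 3·Traffic - 1  [with Traffic=-3]  = -10
Throughput = -2·Queue - Latency + 2·Drops  [with Queue=-10, Latency=6, Drops=-3]  = 8
Without intervention: Latency = 8 if Traffic >= -2 else 6  [with Traffic=-3]  = 6; Queue = 3·Traffic - 1  [with Traffic=-3]  = -10; Drops = -Traffic + 6  [with Traffic=-3]  = 9; Throughput = -2·Queue - Latency + 2·Drops  [with Queue=-10, Latency=6, Drops=9]  = 32.
Change = 8 − 32 = -24.

-24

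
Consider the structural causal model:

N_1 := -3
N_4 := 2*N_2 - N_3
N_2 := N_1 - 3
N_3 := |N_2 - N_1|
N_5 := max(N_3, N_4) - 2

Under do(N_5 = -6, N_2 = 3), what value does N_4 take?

0

Setting N_5 = -6, N_2 = 3 by intervention discards those variables' equations.
N_3 = |N_2 - N_1|  [with N_2=3, N_1=-3]  = 6
N_4 = 2*N_2 - N_3  [with N_2=3, N_3=6]  = 0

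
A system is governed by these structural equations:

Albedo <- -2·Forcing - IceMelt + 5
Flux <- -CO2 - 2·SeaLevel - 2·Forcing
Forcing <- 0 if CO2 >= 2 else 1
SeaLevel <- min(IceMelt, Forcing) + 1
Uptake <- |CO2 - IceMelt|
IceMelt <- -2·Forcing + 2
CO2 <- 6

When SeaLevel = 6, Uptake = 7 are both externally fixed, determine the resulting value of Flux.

-18

Under do(SeaLevel = 6, Uptake = 7), each intervened variable's structural equation is replaced by its fixed value.
Forcing = 0 if CO2 >= 2 else 1  [with CO2=6]  = 0
Flux = -CO2 - 2·SeaLevel - 2·Forcing  [with CO2=6, SeaLevel=6, Forcing=0]  = -18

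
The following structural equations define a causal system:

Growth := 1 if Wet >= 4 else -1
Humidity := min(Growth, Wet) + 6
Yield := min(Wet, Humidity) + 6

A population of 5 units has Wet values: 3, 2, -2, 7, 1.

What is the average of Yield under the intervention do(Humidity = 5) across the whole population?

The intervention sets Humidity=5 in all 5 units regardless of Wet. Recomputing Yield per unit gives 9, 8, 4, 11, 7; average 7.8.

7.8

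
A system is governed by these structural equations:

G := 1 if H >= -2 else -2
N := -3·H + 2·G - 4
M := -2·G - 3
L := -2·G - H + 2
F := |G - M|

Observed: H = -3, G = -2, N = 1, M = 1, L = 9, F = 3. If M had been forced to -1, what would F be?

1

Under do(M=-1), the mechanism M := -2·G - 3 is discarded; M is fixed at -1.
G = 1 if H >= -2 else -2  [with H=-3]  = -2
F = |G - M|  [with G=-2, M=-1]  = 1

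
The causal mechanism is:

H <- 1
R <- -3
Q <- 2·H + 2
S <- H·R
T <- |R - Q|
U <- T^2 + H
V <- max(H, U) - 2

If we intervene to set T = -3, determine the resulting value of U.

10

The intervention breaks the incoming arrows to T: T <- |R - Q| no longer applies, and T = -3.
U = T^2 + H  [with T=-3, H=1]  = 10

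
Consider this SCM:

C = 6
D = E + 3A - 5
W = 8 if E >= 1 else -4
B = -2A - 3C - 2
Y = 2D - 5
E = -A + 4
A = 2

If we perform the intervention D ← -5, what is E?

The intervention breaks the incoming arrows to D: D = E + 3A - 5 no longer applies, and D = -5.
Since E is not a descendant of the intervened variable, it is unaffected.
E = -A + 4  [with A=2]  = 2

2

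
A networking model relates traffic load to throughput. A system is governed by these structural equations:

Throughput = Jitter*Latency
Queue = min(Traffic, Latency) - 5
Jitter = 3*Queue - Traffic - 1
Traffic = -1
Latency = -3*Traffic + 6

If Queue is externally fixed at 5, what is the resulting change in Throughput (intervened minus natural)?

do(Queue=5) replaces the equation Queue = min(Traffic, Latency) - 5 with the constant Queue = 5.
Latency = -3*Traffic + 6  [with Traffic=-1]  = 9
Jitter = 3*Queue - Traffic - 1  [with Queue=5, Traffic=-1]  = 15
Throughput = Jitter*Latency  [with Jitter=15, Latency=9]  = 135
Without intervention: Latency = -3*Traffic + 6  [with Traffic=-1]  = 9; Queue = min(Traffic, Latency) - 5  [with Traffic=-1, Latency=9]  = -6; Jitter = 3*Queue - Traffic - 1  [with Queue=-6, Traffic=-1]  = -18; Throughput = Jitter*Latency  [with Jitter=-18, Latency=9]  = -162.
Change = 135 − (-162) = 297.

297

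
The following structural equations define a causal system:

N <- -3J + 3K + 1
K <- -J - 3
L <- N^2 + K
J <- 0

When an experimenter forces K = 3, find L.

103

Under do(K=3), the mechanism K <- -J - 3 is discarded; K is fixed at 3.
N = -3J + 3K + 1  [with J=0, K=3]  = 10
L = N^2 + K  [with N=10, K=3]  = 103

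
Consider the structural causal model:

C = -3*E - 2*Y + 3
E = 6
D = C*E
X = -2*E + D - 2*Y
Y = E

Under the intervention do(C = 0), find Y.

Under do(C=0), the mechanism C = -3*E - 2*Y + 3 is discarded; C is fixed at 0.
Since Y is not a descendant of the intervened variable, it is unaffected.
Y = E  [with E=6]  = 6

6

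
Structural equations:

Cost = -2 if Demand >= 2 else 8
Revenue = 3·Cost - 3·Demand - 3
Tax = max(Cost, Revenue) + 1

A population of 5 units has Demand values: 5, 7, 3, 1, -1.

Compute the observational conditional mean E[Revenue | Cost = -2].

Observing Cost=-2 restricts to units where Cost's equation naturally yields -2: Demand ∈ {5, 7, 3}. In that subpopulation Revenue = -24, -30, -18, mean -24.

-24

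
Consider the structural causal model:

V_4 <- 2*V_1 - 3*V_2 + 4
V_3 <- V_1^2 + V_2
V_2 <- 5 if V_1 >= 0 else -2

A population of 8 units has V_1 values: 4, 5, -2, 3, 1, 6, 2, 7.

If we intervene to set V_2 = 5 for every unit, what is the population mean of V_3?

The intervention sets V_2=5 in all 8 units regardless of V_1. Recomputing V_3 per unit gives 21, 30, 9, 14, 6, 41, 9, 54; average 23.

23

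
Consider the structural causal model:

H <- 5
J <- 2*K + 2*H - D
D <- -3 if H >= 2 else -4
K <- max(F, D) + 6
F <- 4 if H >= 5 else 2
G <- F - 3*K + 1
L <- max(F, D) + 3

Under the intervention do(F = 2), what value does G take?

-21

Under do(F=2), the mechanism F <- 4 if H >= 5 else 2 is discarded; F is fixed at 2.
D = -3 if H >= 2 else -4  [with H=5]  = -3
K = max(F, D) + 6  [with F=2, D=-3]  = 8
G = F - 3*K + 1  [with F=2, K=8]  = -21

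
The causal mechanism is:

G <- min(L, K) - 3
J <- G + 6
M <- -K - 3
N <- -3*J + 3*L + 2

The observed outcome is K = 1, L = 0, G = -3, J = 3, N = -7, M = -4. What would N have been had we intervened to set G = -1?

do(G=-1) replaces the equation G <- min(L, K) - 3 with the constant G = -1.
J = G + 6  [with G=-1]  = 5
N = -3*J + 3*L + 2  [with J=5, L=0]  = -13

-13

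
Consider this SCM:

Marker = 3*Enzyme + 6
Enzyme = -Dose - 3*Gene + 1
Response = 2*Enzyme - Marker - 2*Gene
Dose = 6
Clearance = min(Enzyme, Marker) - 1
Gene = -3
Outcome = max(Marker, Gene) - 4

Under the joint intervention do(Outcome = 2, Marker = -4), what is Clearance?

-5

Setting Outcome = 2, Marker = -4 by intervention discards those variables' equations.
Enzyme = -Dose - 3*Gene + 1  [with Dose=6, Gene=-3]  = 4
Clearance = min(Enzyme, Marker) - 1  [with Enzyme=4, Marker=-4]  = -5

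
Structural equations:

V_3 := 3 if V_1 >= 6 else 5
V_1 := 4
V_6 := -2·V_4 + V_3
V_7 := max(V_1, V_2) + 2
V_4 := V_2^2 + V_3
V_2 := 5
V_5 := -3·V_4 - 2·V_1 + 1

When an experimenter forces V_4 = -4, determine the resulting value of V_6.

Under do(V_4=-4), the mechanism V_4 := V_2^2 + V_3 is discarded; V_4 is fixed at -4.
V_3 = 3 if V_1 >= 6 else 5  [with V_1=4]  = 5
V_6 = -2·V_4 + V_3  [with V_4=-4, V_3=5]  = 13

13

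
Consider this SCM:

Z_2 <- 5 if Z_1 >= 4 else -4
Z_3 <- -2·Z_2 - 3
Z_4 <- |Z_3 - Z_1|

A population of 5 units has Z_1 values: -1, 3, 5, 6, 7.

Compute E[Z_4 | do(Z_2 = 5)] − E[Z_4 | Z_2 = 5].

Every unit gets Z_2=5 under the intervention. Z_4 values become 12, 16, 18, 19, 20; E[Z_4|do(Z_2=5)] = 17.
Observing Z_2=5 restricts to units where Z_2's equation naturally yields 5: Z_1 ∈ {5, 6, 7}. In that subpopulation Z_4 = 18, 19, 20, mean 19.
Difference = 17 − 19 = -2.

-2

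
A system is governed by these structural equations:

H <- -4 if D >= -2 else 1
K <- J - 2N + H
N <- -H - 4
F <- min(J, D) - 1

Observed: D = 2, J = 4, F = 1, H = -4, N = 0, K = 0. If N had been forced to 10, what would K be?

The intervention breaks the incoming arrows to N: N <- -H - 4 no longer applies, and N = 10.
H = -4 if D >= -2 else 1  [with D=2]  = -4
K = J - 2N + H  [with J=4, N=10, H=-4]  = -20

-20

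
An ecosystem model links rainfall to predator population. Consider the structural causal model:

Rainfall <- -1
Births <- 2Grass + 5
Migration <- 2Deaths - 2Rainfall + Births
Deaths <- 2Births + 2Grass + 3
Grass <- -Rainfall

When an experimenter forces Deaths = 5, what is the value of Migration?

19

Intervening sets Deaths = 5 and removes its equation (Deaths <- 2Births + 2Grass + 3).
Grass = -Rainfall  [with Rainfall=-1]  = 1
Births = 2Grass + 5  [with Grass=1]  = 7
Migration = 2Deaths - 2Rainfall + Births  [with Deaths=5, Rainfall=-1, Births=7]  = 19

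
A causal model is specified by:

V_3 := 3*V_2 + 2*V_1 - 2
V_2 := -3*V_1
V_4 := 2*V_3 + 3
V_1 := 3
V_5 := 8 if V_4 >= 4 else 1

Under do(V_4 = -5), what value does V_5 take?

Intervening sets V_4 = -5 and removes its equation (V_4 := 2*V_3 + 3).
V_5 = 8 if V_4 >= 4 else 1  [with V_4=-5]  = 1

1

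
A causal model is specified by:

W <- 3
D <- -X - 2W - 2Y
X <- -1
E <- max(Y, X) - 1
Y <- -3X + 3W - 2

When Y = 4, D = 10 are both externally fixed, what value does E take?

3

Setting Y = 4, D = 10 by intervention discards those variables' equations.
E = max(Y, X) - 1  [with Y=4, X=-1]  = 3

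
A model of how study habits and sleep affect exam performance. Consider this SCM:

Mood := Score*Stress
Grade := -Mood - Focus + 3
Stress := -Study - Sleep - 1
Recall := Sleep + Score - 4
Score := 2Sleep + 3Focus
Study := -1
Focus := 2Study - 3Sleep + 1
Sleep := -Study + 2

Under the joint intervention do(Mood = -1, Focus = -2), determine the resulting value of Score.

0

Setting Mood = -1, Focus = -2 by intervention discards those variables' equations.
Sleep = -Study + 2  [with Study=-1]  = 3
Score = 2Sleep + 3Focus  [with Sleep=3, Focus=-2]  = 0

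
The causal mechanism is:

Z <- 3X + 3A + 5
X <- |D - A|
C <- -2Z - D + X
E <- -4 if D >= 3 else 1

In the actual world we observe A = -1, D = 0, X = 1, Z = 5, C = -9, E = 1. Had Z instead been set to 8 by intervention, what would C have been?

Intervening sets Z = 8 and removes its equation (Z <- 3X + 3A + 5).
X = |D - A|  [with D=0, A=-1]  = 1
C = -2Z - D + X  [with Z=8, D=0, X=1]  = -15

-15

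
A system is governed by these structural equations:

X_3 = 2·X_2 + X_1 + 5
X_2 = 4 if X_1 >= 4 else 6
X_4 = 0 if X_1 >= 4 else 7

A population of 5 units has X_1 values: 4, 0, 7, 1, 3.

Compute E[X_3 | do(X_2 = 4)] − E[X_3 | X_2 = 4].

Every unit gets X_2=4 under the intervention. X_3 values become 17, 13, 20, 14, 16; E[X_3|do(X_2=4)] = 16.
E[X_3|X_2=4] averages over only the 2 units with X_2=4 (X_1 = 4, 7): X_3 = 17, 20, mean 18.5.
Difference = 16 − 18.5 = -2.5.

-2.5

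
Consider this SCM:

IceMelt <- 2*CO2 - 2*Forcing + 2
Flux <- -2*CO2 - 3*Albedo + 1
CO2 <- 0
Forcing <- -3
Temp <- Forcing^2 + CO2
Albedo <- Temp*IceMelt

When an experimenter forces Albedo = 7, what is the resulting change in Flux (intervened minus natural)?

The intervention breaks the incoming arrows to Albedo: Albedo <- Temp*IceMelt no longer applies, and Albedo = 7.
Flux = -2*CO2 - 3*Albedo + 1  [with CO2=0, Albedo=7]  = -20
Without intervention: Temp = Forcing^2 + CO2  [with Forcing=-3, CO2=0]  = 9; IceMelt = 2*CO2 - 2*Forcing + 2  [with CO2=0, Forcing=-3]  = 8; Albedo = Temp*IceMelt  [with Temp=9, IceMelt=8]  = 72; Flux = -2*CO2 - 3*Albedo + 1  [with CO2=0, Albedo=72]  = -215.
Change = -20 − (-215) = 195.

195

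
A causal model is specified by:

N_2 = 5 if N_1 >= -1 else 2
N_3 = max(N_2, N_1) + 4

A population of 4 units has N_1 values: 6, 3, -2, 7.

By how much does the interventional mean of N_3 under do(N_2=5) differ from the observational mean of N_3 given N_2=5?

do(N_2=5) breaks N_2's dependence on N_1. With N_2=5 fixed, N_3 across the units is 10, 9, 9, 11, mean 9.75.
Observing N_2=5 restricts to units where N_2's equation naturally yields 5: N_1 ∈ {6, 3, 7}. In that subpopulation N_3 = 10, 9, 11, mean 10.
Difference = 9.75 − 10 = -0.25.

-0.25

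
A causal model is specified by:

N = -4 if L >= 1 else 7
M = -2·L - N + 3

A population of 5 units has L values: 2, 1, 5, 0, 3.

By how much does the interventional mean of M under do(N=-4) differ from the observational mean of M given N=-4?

1.1

do(N=-4) breaks N's dependence on L. With N=-4 fixed, M across the units is 3, 5, -3, 7, 1, mean 2.6.
Observing N=-4 restricts to units where N's equation naturally yields -4: L ∈ {2, 1, 5, 3}. In that subpopulation M = 3, 5, -3, 1, mean 1.5.
Difference = 2.6 − 1.5 = 1.1.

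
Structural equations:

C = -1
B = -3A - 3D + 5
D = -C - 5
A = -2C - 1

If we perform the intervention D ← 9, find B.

-25

Under do(D=9), the mechanism D = -C - 5 is discarded; D is fixed at 9.
A = -2C - 1  [with C=-1]  = 1
B = -3A - 3D + 5  [with A=1, D=9]  = -25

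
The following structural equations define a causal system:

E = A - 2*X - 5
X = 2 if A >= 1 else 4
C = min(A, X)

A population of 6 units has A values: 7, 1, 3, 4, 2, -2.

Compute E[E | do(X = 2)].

-6.5

Every unit gets X=2 under the intervention. E values become -2, -8, -6, -5, -7, -11; E[E|do(X=2)] = -6.5.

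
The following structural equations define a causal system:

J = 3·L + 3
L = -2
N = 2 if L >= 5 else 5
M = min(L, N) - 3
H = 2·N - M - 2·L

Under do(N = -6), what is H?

Under do(N=-6), the mechanism N = 2 if L >= 5 else 5 is discarded; N is fixed at -6.
M = min(L, N) - 3  [with L=-2, N=-6]  = -9
H = 2·N - M - 2·L  [with N=-6, M=-9, L=-2]  = 1

1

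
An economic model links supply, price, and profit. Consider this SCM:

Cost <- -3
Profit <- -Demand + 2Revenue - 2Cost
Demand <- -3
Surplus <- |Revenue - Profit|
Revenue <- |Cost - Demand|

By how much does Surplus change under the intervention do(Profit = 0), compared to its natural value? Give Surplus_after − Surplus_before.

Intervening sets Profit = 0 and removes its equation (Profit <- -Demand + 2Revenue - 2Cost).
Revenue = |Cost - Demand|  [with Cost=-3, Demand=-3]  = 0
Surplus = |Revenue - Profit|  [with Revenue=0, Profit=0]  = 0
Without intervention: Revenue = |Cost - Demand|  [with Cost=-3, Demand=-3]  = 0; Profit = -Demand + 2Revenue - 2Cost  [with Demand=-3, Revenue=0, Cost=-3]  = 9; Surplus = |Revenue - Profit|  [with Revenue=0, Profit=9]  = 9.
Change = 0 − 9 = -9.

-9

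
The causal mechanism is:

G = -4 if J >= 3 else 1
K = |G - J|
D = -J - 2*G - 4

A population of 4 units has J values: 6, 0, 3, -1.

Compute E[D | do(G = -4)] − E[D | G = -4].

do(G=-4) breaks G's dependence on J. With G=-4 fixed, D across the units is -2, 4, 1, 5, mean 2.
Observing G=-4 restricts to units where G's equation naturally yields -4: J ∈ {6, 3}. In that subpopulation D = -2, 1, mean -0.5.
Difference = 2 − (-0.5) = 2.5.

2.5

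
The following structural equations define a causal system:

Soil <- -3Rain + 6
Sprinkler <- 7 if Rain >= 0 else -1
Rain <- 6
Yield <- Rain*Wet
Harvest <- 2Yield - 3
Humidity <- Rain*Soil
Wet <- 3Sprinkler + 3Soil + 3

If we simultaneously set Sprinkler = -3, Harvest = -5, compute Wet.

-42

Under do(Sprinkler = -3, Harvest = -5), each intervened variable's structural equation is replaced by its fixed value.
Soil = -3Rain + 6  [with Rain=6]  = -12
Wet = 3Sprinkler + 3Soil + 3  [with Sprinkler=-3, Soil=-12]  = -42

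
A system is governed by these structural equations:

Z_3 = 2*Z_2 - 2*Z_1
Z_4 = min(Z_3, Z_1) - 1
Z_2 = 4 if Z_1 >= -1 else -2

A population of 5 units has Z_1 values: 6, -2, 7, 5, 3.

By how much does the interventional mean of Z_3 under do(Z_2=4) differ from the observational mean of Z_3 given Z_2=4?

2.9

Every unit gets Z_2=4 under the intervention. Z_3 values become -4, 12, -6, -2, 2; E[Z_3|do(Z_2=4)] = 0.4.
Observing Z_2=4 restricts to units where Z_2's equation naturally yields 4: Z_1 ∈ {6, 7, 5, 3}. In that subpopulation Z_3 = -4, -6, -2, 2, mean -2.5.
Difference = 0.4 − (-2.5) = 2.9.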